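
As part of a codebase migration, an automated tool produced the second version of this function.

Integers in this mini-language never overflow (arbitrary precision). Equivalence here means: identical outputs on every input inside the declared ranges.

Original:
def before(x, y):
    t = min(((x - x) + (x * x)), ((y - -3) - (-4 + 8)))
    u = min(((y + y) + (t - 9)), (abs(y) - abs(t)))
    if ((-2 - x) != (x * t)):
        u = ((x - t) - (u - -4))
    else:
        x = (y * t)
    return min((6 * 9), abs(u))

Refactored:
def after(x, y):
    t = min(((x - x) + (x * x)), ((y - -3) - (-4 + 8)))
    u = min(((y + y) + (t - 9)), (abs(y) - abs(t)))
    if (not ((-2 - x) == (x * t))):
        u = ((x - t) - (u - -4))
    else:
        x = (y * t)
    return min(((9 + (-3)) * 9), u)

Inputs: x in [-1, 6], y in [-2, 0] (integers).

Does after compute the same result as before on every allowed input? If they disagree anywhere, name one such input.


Consider the input x=1, y=-2.
before: t := -3 | u := -16 | ((-2 - x) != (x * t)): false | x := 6 | result 16
after: t := -3 | u := -16 | (not ((-2 - x) == (x * t))): false | x := 6 | result -16
16 != -16, so the rewrite changes behavior.
verdict: not equivalent; witness: x=1, y=-2


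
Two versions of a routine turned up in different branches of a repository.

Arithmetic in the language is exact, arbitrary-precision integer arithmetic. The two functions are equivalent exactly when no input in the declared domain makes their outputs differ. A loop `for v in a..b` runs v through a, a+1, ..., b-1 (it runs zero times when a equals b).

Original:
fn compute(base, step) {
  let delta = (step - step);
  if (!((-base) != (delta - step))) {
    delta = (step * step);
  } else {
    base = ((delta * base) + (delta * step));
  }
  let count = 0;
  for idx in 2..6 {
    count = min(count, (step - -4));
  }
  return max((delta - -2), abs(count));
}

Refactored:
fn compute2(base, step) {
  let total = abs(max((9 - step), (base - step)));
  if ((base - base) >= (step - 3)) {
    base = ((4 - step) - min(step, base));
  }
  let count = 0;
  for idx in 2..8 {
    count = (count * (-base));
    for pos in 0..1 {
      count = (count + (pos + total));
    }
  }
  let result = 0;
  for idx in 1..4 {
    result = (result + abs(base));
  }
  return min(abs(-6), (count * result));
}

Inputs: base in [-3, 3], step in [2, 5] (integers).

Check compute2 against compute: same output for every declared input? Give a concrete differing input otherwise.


Not equivalent: base=-3, step=2 separates them (2 vs -273420).
compute: delta becomes 0; next (!((-base) != (delta - step))) evaluates to false; next base becomes 0; next count becomes 0; next at idx=2:; next count becomes 0; next at idx=3:; next count becomes 0; next at idx=4:; next count becomes 0; next at idx=5:; next count becomes 0; next final value 2
compute2: total becomes 7; next ((base - base) >= (step - 3)) evaluates to true; next base becomes 5; next count becomes 0; next at idx=2:; next count becomes 0; next at pos=0:; next count becomes 7; next at idx=3:; next count becomes -35; next at pos=0:; next count becomes -28; next at idx=4:; next count becomes 140; next at pos=0:; next count becomes 147; next at idx=5:; next count becomes -735; next at pos=0:; next count becomes -728; next at idx=6:; next count becomes 3640; next at pos=0:; next count becomes 3647; next at idx=7:; next count becomes -18235; next at pos=0:; next count becomes -18228; next result becomes 0; next at idx=1:; next result becomes 5; next at idx=2:; next result becomes 10; next at idx=3:; next result becomes 15; next final value -273420
verdict: not equivalent; witness: base=-3, step=2


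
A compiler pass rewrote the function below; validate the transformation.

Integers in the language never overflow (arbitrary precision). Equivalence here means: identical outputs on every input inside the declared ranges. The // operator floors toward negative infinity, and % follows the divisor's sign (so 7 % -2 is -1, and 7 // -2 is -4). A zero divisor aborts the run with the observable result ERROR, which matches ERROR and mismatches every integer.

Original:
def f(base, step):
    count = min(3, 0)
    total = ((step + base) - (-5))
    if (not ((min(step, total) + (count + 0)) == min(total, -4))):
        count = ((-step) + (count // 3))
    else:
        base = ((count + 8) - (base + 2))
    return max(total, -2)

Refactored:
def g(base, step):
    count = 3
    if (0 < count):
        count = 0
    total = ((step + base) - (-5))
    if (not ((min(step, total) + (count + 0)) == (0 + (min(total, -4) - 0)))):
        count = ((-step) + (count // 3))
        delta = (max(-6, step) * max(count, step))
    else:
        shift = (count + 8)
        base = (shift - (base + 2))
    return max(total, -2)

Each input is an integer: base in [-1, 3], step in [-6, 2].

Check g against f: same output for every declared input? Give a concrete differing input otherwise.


Equivalent — the differences include comparison usage differs; also statement counts differ; also min/max/abs usage differs; also constant usage differs; also branching structure differs; also local variable names differ; also arithmetic usage differs, yet no declared input distinguishes the two.
As a probe, take base=0, step=-4: f runs count = 0; total = 1; (not ((min(step, total) + (count + 0)) == min(total, -4))) -> false; base = 6; return 1; g runs count = 3; (0 < count) -> true; count = 0; total = 1; (not ((min(step, total) + (count + 0)) == (0 + (min(total, -4) - 0)))) -> false; shift = 8; base = 6; return 1; both end at 1.
Sweeping the whole domain (45 inputs) finds no disagreement.
verdict: equivalent


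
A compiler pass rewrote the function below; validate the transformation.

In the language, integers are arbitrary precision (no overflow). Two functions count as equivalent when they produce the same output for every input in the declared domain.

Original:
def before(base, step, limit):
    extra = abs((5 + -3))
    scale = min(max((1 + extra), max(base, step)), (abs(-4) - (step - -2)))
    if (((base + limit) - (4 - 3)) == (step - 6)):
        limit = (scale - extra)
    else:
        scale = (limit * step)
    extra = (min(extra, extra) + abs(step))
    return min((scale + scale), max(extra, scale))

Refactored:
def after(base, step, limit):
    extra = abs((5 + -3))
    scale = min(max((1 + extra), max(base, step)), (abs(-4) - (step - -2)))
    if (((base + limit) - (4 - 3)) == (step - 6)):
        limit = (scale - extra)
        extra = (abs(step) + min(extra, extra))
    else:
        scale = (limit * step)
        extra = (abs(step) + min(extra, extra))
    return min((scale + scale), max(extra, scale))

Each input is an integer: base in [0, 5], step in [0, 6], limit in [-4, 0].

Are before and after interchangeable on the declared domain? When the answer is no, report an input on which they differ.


Side by side, the visible changes include: statement counts differ; and arithmetic usage differs; and min/max/abs usage differs.
Tracing base=1, step=1, limit=-2: before: extra = 2; scale = 1; (((base + limit) - (4 - 3)) == (step - 6)) -> false; scale = -2; extra = 3; return -4 | after: extra = 2; scale = 1; (((base + limit) - (4 - 3)) == (step - 6)) -> false; scale = -2; extra = 3; return -4 — matching result -4.
Every one of the 210 inputs gives matching results.
verdict: equivalent


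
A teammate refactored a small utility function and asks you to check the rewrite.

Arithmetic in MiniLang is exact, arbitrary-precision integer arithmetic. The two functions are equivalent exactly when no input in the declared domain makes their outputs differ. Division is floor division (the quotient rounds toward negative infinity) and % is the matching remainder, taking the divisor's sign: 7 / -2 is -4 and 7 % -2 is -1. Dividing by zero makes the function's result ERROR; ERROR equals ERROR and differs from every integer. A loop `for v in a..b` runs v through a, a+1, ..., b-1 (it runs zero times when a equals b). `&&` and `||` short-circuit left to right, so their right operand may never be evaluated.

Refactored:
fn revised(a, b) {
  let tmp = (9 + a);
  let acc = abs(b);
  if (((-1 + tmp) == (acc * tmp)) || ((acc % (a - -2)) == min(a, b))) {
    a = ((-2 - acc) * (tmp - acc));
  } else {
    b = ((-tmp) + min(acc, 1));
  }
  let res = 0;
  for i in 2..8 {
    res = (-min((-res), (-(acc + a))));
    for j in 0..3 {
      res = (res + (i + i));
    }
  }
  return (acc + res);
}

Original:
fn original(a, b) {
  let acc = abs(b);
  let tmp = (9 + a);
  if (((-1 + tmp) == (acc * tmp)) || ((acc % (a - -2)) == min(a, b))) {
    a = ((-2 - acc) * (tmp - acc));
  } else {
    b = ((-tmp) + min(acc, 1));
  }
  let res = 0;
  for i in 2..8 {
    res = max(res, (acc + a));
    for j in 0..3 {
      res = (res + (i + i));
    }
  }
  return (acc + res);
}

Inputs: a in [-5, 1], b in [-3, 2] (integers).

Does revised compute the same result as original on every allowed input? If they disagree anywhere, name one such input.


Comparing the listings, the differences include: min/max/abs usage differs.
As a probe, take a=-2, b=1: original runs acc=1, then tmp=7, then a zero divisor aborts: ERROR; revised runs tmp=7, then acc=1, then a zero divisor aborts: ERROR; both end at ERROR.
Every one of the 42 inputs gives matching results.
verdict: equivalent


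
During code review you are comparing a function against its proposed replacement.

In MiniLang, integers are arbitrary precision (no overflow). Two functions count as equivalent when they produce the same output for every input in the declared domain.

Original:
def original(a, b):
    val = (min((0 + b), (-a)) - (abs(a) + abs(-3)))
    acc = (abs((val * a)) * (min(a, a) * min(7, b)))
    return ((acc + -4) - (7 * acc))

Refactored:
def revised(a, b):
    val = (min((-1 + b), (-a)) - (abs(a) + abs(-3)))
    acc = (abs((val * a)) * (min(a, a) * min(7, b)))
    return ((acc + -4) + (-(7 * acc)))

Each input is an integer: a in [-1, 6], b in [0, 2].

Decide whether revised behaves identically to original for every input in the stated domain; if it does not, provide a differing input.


Take a=-1, b=1.
original: val=-3, then acc=-3, then returns 14
revised: val=-4, then acc=-4, then returns 20
14 vs 20 — the two versions disagree here.
verdict: not equivalent; witness: a=-1, b=1


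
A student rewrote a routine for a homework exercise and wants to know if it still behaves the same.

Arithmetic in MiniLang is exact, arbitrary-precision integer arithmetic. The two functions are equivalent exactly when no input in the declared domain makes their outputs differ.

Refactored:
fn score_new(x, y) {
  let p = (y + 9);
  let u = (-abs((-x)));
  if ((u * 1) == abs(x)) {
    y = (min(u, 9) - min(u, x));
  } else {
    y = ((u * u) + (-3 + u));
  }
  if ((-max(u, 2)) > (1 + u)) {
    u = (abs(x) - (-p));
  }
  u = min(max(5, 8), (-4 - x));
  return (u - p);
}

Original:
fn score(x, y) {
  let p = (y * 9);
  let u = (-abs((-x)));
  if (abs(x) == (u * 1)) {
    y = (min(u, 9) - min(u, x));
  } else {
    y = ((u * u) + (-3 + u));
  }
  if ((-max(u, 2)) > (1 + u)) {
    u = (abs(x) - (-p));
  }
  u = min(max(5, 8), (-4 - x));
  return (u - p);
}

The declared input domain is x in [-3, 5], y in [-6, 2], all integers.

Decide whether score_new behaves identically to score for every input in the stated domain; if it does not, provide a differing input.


These are not equivalent — on x=-3, y=-6 the outputs split (53 vs -4).
score: p becomes -54; next u becomes -3; next (abs(x) == (u * 1)) evaluates to false; next y becomes 3; next ((-max(u, 2)) > (1 + u)) evaluates to false; next u becomes -1; next final value 53
score_new: p becomes 3; next u becomes -3; next ((u * 1) == abs(x)) evaluates to false; next y becomes 3; next ((-max(u, 2)) > (1 + u)) evaluates to false; next u becomes -1; next final value -4
verdict: not equivalent; witness: x=-3, y=-6


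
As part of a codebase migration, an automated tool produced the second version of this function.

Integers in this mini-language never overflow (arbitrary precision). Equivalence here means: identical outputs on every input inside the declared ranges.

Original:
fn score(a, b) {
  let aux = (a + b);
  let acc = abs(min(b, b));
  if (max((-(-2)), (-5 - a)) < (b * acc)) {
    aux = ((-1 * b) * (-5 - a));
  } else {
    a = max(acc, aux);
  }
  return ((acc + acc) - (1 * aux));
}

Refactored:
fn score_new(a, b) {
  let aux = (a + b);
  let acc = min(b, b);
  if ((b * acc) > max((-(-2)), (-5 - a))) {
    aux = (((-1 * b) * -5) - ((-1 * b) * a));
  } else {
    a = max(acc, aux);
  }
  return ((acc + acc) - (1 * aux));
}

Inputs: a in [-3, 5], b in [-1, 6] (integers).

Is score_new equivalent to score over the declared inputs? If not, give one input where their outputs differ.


Take a=-3, b=-1.
score: aux := -4 | acc := 1 | (max((-(-2)), (-5 - a)) < (b * acc)): false | a := 1 | result 6
score_new: aux := -4 | acc := -1 | ((b * acc) > max((-(-2)), (-5 - a))): false | a := -1 | result 2
6 != 2, so the rewrite changes behavior.
verdict: not equivalent; witness: a=-3, b=-1


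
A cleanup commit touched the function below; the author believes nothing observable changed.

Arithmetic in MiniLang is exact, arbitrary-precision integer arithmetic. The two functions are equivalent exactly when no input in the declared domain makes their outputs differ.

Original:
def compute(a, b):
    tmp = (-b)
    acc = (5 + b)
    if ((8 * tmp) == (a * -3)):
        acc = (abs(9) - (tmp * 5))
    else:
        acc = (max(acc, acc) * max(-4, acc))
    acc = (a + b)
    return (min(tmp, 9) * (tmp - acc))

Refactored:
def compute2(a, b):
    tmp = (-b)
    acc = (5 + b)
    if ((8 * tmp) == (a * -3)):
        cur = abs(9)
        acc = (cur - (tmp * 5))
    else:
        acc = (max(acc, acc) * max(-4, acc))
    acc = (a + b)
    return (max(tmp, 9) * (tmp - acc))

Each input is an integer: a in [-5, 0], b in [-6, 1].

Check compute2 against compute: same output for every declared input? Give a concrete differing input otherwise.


Try a=-5, b=-6.
compute: tmp=6, then acc=-1, then ((8 * tmp) == (a * -3)) is false, then acc=1, then acc=-11, then returns 102
compute2: tmp=6, then acc=-1, then ((8 * tmp) == (a * -3)) is false, then acc=1, then acc=-11, then returns 153
102 against 153: the behavior changed.
verdict: not equivalent; witness: a=-5, b=-6


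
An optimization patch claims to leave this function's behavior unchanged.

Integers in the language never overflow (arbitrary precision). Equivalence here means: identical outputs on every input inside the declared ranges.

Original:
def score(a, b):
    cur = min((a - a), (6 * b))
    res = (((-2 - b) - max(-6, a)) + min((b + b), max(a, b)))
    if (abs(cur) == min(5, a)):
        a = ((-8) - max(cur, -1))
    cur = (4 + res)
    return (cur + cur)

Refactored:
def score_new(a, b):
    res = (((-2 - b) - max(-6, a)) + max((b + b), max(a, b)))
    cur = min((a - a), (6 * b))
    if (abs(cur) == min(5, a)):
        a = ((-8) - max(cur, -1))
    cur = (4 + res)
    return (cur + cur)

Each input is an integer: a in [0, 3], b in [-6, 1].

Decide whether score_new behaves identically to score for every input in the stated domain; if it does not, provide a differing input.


There is a counterexample at a=0, b=-6: -8 on one side, 16 on the other.
score: cur becomes -36; next res becomes -8; next (abs(cur) == min(5, a)) evaluates to false; next cur becomes -4; next final value -8
score_new: res becomes 4; next cur becomes -36; next (abs(cur) == min(5, a)) evaluates to false; next cur becomes 8; next final value 16
verdict: not equivalent; witness: a=0, b=-6


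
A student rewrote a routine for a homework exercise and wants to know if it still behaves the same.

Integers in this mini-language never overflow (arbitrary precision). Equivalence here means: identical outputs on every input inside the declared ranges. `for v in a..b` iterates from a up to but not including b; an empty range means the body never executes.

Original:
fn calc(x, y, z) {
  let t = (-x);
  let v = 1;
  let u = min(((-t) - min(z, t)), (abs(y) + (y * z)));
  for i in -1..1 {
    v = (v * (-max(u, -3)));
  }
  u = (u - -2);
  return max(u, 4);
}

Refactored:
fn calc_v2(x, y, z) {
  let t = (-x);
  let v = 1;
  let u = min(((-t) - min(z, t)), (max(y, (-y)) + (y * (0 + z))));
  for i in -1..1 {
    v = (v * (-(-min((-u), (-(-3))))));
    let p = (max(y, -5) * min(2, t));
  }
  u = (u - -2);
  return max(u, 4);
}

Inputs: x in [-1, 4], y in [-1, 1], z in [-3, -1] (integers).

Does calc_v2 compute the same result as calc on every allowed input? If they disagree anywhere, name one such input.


Comparing the listings, the differences include: constant usage differs; and arithmetic usage differs; and min/max/abs usage differs; and local variable names differ; and statement counts differ.
Tracing x=-1, y=-1, z=-1: calc: t=1, then v=1, then u=0, then (i=-1), then v=0, then (i=0), then v=0, then u=2, then returns 4 | calc_v2: t=1, then v=1, then u=0, then (i=-1), then v=0, then p=-1, then (i=0), then v=0, then p=-1, then u=2, then returns 4 — matching result 4.
An exhaustive pass over the 54 declared inputs shows identical outputs.
verdict: equivalent


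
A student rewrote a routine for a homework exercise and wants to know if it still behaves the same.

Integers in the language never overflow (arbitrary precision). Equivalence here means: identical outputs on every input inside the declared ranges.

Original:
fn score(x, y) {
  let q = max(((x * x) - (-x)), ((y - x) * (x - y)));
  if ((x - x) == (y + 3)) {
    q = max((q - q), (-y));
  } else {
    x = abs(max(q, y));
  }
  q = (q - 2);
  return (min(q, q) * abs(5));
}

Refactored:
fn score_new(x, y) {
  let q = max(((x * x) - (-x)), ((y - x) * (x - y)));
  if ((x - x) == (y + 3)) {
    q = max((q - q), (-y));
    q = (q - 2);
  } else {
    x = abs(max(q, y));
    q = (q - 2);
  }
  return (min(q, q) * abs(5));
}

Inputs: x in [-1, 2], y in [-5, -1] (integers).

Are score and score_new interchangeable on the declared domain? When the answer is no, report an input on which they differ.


Comparing the listings, the differences include: arithmetic usage differs; also statement counts differ; also constant usage differs.
One worked example (x=-1, y=-3) — score: q = 0; ((x - x) == (y + 3)) -> true; q = 3; q = 1; return 5; score_new: q = 0; ((x - x) == (y + 3)) -> true; q = 3; q = 1; return 5; agreement on 5.
An exhaustive pass over the 20 declared inputs shows identical outputs.
verdict: equivalent


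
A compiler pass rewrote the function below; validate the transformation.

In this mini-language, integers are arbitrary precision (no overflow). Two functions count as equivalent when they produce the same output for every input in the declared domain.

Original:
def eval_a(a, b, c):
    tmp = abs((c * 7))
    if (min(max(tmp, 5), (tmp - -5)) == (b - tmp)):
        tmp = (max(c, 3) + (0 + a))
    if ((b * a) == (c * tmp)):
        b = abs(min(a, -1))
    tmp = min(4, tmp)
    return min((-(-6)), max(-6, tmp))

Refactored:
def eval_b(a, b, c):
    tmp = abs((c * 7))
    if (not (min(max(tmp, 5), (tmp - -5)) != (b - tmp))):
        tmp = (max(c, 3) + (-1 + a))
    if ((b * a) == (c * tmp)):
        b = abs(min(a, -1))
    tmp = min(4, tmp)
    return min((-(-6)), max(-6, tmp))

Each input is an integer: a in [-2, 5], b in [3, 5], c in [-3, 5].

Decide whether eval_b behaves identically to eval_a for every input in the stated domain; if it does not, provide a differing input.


At a=-2, b=5, c=0: eval_a gives 1, eval_b gives 0.
verdict: not equivalent; witness: a=-2, b=5, c=0


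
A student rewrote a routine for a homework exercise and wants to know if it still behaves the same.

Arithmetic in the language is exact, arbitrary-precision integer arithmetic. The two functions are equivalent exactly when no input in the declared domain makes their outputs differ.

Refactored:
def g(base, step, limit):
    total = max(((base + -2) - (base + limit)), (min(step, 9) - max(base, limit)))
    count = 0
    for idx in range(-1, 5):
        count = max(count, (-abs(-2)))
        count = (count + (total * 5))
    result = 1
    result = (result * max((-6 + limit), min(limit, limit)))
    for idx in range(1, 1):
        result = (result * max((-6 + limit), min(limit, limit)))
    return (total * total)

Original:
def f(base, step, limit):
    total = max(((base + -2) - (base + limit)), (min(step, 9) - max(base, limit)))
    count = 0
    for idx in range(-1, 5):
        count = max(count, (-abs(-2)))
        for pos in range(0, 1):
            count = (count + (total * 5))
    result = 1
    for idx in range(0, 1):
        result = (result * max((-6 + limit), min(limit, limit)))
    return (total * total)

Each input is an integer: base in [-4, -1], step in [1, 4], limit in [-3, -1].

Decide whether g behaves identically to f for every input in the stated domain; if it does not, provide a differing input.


The two are interchangeable: local variable names differ, and constant usage differs, and arithmetic usage differs, and min/max/abs usage differs, and loop structure differs, and every declared input agrees.
As a probe, take base=-4, step=4, limit=-3: f runs total = 7; count = 0; [idx=-1]; count = 0; [pos=0]; count = 35; [idx=0]; count = 35; [pos=0]; count = 70; [idx=1]; count = 70; [pos=0]; count = 105; [idx=2]; count = 105; [pos=0]; count = 140; [idx=3]; count = 140; [pos=0]; count = 175; [idx=4]; count = 175; [pos=0]; count = 210; result = 1; [idx=0]; result = -3; return 49; g runs total = 7; count = 0; [idx=-1]; count = 0; count = 35; [idx=0]; count = 35; count = 70; [idx=1]; count = 70; count = 105; [idx=2]; count = 105; count = 140; [idx=3]; count = 140; count = 175; [idx=4]; count = 175; count = 210; result = 1; result = -3; the idx loop: no iterations; return 49; both end at 49.
Across all 48 domain points the two functions coincide.
verdict: equivalent


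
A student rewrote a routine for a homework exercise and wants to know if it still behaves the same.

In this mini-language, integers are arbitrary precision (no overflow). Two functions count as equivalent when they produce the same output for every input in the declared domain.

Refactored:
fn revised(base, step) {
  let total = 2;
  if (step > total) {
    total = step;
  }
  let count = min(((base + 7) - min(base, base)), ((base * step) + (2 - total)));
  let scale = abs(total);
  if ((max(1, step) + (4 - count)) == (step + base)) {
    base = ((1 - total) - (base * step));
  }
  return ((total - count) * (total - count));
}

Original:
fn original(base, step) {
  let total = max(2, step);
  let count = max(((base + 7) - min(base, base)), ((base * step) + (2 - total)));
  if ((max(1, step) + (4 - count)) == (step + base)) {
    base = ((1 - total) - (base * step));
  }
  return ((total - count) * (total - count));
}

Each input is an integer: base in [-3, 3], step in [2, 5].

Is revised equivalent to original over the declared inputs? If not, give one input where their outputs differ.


At base=-3, step=2: original gives 25, revised gives 64.
verdict: not equivalent; witness: base=-3, step=2


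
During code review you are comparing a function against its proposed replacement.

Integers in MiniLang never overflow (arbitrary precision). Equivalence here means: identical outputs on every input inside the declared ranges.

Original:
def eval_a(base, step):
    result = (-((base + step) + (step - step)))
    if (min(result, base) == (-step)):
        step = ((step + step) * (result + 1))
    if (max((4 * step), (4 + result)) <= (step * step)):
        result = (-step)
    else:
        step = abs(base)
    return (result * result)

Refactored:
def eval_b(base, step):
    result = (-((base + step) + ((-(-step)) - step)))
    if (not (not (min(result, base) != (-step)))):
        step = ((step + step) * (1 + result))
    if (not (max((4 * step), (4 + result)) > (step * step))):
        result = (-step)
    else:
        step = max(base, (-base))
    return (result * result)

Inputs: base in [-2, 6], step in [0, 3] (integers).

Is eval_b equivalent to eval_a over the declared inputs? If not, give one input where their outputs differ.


Run the pair on base=-2, step=1.
eval_a: result = 1; (min(result, base) == (-step)) -> false; (max((4 * step), (4 + result)) <= (step * step)) -> false; step = 2; return 1
eval_b: result = 1; (not (not (min(result, base) != (-step)))) -> true; step = 4; (not (max((4 * step), (4 + result)) > (step * step))) -> true; result = -4; return 16
1 != 16, so the rewrite changes behavior.
verdict: not equivalent; witness: base=-2, step=1


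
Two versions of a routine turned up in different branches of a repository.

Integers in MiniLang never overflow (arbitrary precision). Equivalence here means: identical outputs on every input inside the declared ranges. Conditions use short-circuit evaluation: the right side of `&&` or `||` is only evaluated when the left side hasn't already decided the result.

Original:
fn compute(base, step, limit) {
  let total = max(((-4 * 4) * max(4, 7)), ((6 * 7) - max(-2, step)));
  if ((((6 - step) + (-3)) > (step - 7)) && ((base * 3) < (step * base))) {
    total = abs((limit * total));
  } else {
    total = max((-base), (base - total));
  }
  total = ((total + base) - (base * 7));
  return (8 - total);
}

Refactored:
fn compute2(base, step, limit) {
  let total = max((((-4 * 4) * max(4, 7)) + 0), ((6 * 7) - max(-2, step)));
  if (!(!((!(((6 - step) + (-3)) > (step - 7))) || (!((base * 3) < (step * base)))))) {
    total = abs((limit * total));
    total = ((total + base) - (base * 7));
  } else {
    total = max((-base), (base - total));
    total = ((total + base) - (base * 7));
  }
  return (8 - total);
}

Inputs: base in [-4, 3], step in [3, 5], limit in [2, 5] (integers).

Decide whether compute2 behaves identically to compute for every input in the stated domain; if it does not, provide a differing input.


Evaluate both at base=-4, step=3, limit=2.
compute: total = 39; ((((6 - step) + (-3)) > (step - 7)) && ((base * 3) < (step * base))) -> false; total = 4; total = 28; return -20
compute2: total = 39; (!(!((!(((6 - step) + (-3)) > (step - 7))) || (!((base * 3) < (step * base)))))) -> true; total = 78; total = 102; return -94
-20 and -94 differ, so these are not the same function on this domain.
verdict: not equivalent; witness: base=-4, step=3, limit=2


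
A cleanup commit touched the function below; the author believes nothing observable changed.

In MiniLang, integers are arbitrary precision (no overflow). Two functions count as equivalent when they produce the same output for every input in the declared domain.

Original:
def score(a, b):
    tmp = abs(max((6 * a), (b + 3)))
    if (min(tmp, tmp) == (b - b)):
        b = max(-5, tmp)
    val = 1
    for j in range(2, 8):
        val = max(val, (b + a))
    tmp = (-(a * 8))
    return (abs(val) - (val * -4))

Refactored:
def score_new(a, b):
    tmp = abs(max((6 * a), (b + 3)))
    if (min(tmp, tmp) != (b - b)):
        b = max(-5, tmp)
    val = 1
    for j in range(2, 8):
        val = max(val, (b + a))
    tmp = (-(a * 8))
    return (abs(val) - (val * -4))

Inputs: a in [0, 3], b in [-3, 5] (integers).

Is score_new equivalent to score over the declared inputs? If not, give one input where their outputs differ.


There is a counterexample at a=0, b=-1: 5 on one side, 10 on the other.
score: tmp=2, then (min(tmp, tmp) == (b - b)) is false, then val=1, then (j=2), then val=1, then (j=3), then val=1, then (j=4), then val=1, then (j=5), then val=1, then (j=6), then val=1, then (j=7), then val=1, then tmp=0, then returns 5
score_new: tmp=2, then (min(tmp, tmp) != (b - b)) is true, then b=2, then val=1, then (j=2), then val=2, then (j=3), then val=2, then (j=4), then val=2, then (j=5), then val=2, then (j=6), then val=2, then (j=7), then val=2, then tmp=0, then returns 10
verdict: not equivalent; witness: a=0, b=-1


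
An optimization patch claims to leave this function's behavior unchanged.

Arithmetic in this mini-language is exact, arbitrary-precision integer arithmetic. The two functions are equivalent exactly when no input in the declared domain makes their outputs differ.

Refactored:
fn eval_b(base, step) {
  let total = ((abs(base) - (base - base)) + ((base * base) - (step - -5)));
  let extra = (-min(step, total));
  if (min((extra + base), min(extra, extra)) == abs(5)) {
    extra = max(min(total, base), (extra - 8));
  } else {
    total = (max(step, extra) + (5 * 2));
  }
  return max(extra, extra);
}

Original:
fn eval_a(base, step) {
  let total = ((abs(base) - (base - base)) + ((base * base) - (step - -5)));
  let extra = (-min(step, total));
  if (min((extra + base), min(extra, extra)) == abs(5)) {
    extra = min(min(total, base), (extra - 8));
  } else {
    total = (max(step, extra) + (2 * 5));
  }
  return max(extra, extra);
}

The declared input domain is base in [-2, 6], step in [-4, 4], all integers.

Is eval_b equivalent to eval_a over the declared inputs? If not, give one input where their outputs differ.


The rewrite breaks on base=-1, step=3, where the results are -6 and -2.
eval_a: total becomes -6; next extra becomes 6; next (min((extra + base), min(extra, extra)) == abs(5)) evaluates to true; next extra becomes -6; next final value -6
eval_b: total becomes -6; next extra becomes 6; next (min((extra + base), min(extra, extra)) == abs(5)) evaluates to true; next extra becomes -2; next final value -2
verdict: not equivalent; witness: base=-1, step=3


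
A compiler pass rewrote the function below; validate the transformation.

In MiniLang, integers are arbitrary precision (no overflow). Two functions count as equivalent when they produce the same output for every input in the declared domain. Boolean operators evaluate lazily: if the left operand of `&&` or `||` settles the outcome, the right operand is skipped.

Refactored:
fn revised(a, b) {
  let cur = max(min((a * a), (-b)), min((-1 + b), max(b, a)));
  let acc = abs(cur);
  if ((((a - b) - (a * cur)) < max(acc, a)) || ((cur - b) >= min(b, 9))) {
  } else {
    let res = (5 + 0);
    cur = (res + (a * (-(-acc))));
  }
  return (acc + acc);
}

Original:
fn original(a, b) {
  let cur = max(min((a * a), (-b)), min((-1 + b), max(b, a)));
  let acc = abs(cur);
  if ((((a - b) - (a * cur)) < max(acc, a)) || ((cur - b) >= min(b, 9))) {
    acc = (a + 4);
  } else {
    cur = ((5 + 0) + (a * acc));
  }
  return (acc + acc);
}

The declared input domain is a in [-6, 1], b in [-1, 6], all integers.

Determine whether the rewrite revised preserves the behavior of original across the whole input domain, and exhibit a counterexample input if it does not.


Take a=-6, b=-1.
original: cur=1, then acc=1, then ((((a - b) - (a * cur)) < max(acc, a)) || ((cur - b) >= min(b, 9))) is true, then acc=-2, then returns -4
revised: cur=1, then acc=1, then ((((a - b) - (a * cur)) < max(acc, a)) || ((cur - b) >= min(b, 9))) is true, then returns 2
-4 and 2 differ, so these are not the same function on this domain.
verdict: not equivalent; witness: a=-6, b=-1


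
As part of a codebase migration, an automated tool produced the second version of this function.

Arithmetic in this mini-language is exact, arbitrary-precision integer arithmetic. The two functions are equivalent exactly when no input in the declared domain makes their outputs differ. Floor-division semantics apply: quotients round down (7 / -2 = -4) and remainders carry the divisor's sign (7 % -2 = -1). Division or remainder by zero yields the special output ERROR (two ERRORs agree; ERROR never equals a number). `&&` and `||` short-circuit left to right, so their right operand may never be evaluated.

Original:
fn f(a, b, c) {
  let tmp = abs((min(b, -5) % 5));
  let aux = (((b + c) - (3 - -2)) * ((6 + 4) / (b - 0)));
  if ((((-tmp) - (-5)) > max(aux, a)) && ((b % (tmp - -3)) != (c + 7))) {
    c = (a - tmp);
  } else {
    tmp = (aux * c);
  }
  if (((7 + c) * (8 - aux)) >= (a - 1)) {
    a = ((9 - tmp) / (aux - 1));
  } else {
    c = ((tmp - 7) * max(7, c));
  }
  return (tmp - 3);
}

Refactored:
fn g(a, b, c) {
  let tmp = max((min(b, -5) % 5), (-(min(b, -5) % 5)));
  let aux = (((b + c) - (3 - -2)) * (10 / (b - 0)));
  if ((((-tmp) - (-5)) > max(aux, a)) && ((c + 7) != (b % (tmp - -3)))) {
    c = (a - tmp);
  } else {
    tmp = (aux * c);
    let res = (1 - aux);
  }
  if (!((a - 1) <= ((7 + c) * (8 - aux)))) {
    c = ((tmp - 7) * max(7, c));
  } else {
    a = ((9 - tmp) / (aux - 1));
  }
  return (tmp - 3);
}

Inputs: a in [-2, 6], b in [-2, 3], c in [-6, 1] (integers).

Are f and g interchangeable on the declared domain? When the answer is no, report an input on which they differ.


Changes here: boolean connective usage differs; arithmetic usage differs; constant usage differs; min/max/abs usage differs; comparison usage differs; statement counts differ; local variable names differ; the full 432-point sweep finds no disagreement.
verdict: equivalent


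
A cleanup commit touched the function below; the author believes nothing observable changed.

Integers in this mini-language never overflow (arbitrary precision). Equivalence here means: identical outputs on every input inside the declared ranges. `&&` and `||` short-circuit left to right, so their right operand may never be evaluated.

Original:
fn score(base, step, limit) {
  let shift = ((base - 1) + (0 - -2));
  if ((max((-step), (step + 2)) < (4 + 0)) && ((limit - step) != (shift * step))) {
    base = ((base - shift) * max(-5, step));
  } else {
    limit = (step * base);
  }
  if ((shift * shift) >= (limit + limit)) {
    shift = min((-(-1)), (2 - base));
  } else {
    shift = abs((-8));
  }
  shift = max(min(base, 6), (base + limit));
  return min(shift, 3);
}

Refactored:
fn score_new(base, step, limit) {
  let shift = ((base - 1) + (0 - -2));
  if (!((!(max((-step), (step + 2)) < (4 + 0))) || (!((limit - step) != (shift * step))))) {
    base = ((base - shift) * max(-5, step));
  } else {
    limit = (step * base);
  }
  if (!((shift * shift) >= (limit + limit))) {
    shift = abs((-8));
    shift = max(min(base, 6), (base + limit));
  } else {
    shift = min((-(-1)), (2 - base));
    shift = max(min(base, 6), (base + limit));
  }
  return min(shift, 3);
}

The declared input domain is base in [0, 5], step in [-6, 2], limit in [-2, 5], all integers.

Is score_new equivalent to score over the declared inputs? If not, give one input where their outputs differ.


Behavior is preserved: although boolean connective usage differs, arithmetic usage differs, statement counts differ, min/max/abs usage differs, constant usage differs, the outputs never diverge.
One worked example (base=4, step=-3, limit=-2) — score: shift=5, then ((max((-step), (step + 2)) < (4 + 0)) && ((limit - step) != (shift * step))) is true, then base=3, then ((shift * shift) >= (limit + limit)) is true, then shift=-1, then shift=3, then returns 3; score_new: shift=5, then (!((!(max((-step), (step + 2)) < (4 + 0))) || (!((limit - step) != (shift * step))))) is true, then base=3, then (!((shift * shift) >= (limit + limit))) is false, then shift=-1, then shift=3, then returns 3; agreement on 3.
Checked all 432 inputs in the declared domain: the outputs agree on every one.
verdict: equivalent


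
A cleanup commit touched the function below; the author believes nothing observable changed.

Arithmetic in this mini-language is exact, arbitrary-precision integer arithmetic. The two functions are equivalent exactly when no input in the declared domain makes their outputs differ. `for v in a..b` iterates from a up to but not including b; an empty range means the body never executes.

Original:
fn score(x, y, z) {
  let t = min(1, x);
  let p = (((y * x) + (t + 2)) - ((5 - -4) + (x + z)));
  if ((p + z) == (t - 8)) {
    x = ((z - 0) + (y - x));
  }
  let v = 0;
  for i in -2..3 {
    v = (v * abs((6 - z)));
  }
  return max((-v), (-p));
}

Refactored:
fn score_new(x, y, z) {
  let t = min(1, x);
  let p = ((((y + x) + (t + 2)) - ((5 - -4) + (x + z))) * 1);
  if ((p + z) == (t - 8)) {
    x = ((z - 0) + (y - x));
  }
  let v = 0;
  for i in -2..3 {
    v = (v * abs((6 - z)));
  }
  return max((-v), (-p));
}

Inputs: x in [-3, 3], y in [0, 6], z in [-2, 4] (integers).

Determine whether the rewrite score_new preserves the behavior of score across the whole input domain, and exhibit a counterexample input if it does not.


Run the pair on x=-3, y=0, z=-2.
score: t = -3; p = -5; ((p + z) == (t - 8)) -> false; v = 0; [i=-2]; v = 0; [i=-1]; v = 0; [i=0]; v = 0; [i=1]; v = 0; [i=2]; v = 0; return 5
score_new: t = -3; p = -8; ((p + z) == (t - 8)) -> false; v = 0; [i=-2]; v = 0; [i=-1]; v = 0; [i=0]; v = 0; [i=1]; v = 0; [i=2]; v = 0; return 8
5 and 8 differ, so these are not the same function on this domain.
verdict: not equivalent; witness: x=-3, y=0, z=-2


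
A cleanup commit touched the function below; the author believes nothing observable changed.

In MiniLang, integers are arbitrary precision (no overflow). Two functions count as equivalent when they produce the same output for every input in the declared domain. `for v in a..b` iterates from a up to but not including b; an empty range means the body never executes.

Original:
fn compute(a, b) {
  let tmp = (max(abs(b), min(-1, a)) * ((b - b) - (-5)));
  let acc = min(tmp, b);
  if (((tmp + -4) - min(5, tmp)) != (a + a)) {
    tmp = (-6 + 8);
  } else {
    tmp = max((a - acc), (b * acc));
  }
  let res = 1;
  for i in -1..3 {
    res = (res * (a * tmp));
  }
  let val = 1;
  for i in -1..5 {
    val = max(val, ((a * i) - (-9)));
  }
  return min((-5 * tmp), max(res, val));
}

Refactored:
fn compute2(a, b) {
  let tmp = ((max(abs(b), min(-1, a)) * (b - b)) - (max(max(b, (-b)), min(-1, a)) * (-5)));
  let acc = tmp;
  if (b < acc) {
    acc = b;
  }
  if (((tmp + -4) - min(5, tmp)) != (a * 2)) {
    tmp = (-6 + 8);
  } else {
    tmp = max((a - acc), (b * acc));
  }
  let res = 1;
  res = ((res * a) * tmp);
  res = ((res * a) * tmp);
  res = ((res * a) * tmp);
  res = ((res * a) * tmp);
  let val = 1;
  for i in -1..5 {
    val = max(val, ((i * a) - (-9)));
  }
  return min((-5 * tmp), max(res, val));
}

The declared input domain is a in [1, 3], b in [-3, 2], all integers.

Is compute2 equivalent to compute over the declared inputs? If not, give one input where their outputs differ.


This is a faithful refactor — min/max/abs usage differs; and statement counts differ; and constant usage differs; and branching structure differs; and loop structure differs; and arithmetic usage differs; and comparison usage differs, but the computed results match everywhere.
As a probe, take a=3, b=-1: compute runs tmp := 5 | acc := -1 | (((tmp + -4) - min(5, tmp)) != (a + a)): true | tmp := 2 | res := 1 | iter i=-1: | res := 6 | iter i=0: | res := 36 | iter i=1: | res := 216 | iter i=2: | res := 1296 | val := 1 | iter i=-1: | val := 6 | iter i=0: | val := 9 | iter i=1: | val := 12 | iter i=2: | val := 15 | iter i=3: | val := 18 | iter i=4: | val := 21 | result -10; compute2 runs tmp := 5 | acc := 5 | (b < acc): true | acc := -1 | (((tmp + -4) - min(5, tmp)) != (a * 2)): true | tmp := 2 | res := 1 | res := 6 | res := 36 | res := 216 | res := 1296 | val := 1 | iter i=-1: | val := 6 | iter i=0: | val := 9 | iter i=1: | val := 12 | iter i=2: | val := 15 | iter i=3: | val := 18 | iter i=4: | val := 21 | result -10; both end at -10.
Every one of the 18 inputs gives matching results.
verdict: equivalent


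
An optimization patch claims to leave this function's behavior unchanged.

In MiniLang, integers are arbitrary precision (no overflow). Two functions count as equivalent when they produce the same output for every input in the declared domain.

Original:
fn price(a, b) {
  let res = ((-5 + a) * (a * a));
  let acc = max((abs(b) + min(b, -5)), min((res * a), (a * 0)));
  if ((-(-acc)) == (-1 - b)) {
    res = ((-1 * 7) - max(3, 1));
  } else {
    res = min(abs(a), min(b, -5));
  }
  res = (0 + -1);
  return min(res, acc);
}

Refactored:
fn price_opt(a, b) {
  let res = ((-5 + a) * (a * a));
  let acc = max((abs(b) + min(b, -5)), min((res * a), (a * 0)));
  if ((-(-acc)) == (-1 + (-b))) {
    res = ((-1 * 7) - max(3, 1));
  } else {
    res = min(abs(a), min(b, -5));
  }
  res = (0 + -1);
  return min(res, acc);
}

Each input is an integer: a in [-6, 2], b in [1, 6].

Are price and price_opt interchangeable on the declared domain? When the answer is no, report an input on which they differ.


Comparing the listings, the differences include: arithmetic usage differs.
As a probe, take a=-2, b=1: price runs res becomes -28; next acc becomes 0; next ((-(-acc)) == (-1 - b)) evaluates to false; next res becomes -5; next res becomes -1; next final value -1; price_opt runs res becomes -28; next acc becomes 0; next ((-(-acc)) == (-1 + (-b))) evaluates to false; next res becomes -5; next res becomes -1; next final value -1; both end at -1.
Every one of the 54 inputs gives matching results.
verdict: equivalent
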